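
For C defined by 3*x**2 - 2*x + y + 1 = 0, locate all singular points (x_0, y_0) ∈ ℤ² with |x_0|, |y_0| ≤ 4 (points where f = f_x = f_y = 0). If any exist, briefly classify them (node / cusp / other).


No singular points in the scanned grid; C is smooth there.

Compute partial derivatives:
  f_x = 6*x - 2.
  f_y = 1.
f_y = 1 is a nonzero constant, so f_y never vanishes: no point (x, y) can satisfy f = f_x = f_y = 0. In particular no (x, y) ∈ {−4, ..., 4}² is singular; the curve is smooth.


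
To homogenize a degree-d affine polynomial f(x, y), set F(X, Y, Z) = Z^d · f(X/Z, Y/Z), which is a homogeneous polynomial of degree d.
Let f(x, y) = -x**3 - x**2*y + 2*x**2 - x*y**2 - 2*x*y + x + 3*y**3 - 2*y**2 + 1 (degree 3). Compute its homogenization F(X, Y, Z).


F(X, Y, Z) = -X**3 - X**2*Y + 2*X**2*Z - X*Y**2 - 2*X*Y*Z + X*Z**2 + 3*Y**3 - 2*Y**2*Z + Z**3

deg(f) = 3.
Substitute x = X/Z, y = Y/Z into f, then multiply by Z^3.
  monomial -1·x^3·y^0 ↦ -1·X^3·Y^0·Z^0.
  monomial -1·x^2·y^1 ↦ -1·X^2·Y^1·Z^0.
  monomial 2·x^2·y^0 ↦ 2·X^2·Y^0·Z^1.
  monomial -1·x^1·y^2 ↦ -1·X^1·Y^2·Z^0.
  monomial -2·x^1·y^1 ↦ -2·X^1·Y^1·Z^1.
  monomial 1·x^1·y^0 ↦ 1·X^1·Y^0·Z^2.
  monomial 3·x^0·y^3 ↦ 3·X^0·Y^3·Z^0.
  monomial -2·x^0·y^2 ↦ -2·X^0·Y^2·Z^1.
  monomial 1·x^0·y^0 ↦ 1·X^0·Y^0·Z^3.
Collecting: F(X, Y, Z) = -X**3 - X**2*Y + 2*X**2*Z - X*Y**2 - 2*X*Y*Z + X*Z**2 + 3*Y**3 - 2*Y**2*Z + Z**3.


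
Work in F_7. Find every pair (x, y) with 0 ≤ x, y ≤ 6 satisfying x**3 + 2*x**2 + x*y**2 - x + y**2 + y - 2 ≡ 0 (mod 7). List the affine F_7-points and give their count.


Affine F_7-points: {(0, 1), (0, 5), (1, 0), (1, 3), (2, 3), (2, 6), (4, 2), (5, 0), (5, 1), (6, 0)}; count = 10.

For each of the 49 pairs (x, y) ∈ F_7², evaluate f(x, y) mod 7. Record the zeros.
  x = 0: [0↦5, 1↦0, 2↦4, 3↦3, 4↦4, 5↦0, 6↦5]  zeros at y ∈ {1, 5}
  x = 1: [0↦0, 1↦3, 2↦3, 3↦0, 4↦1, 5↦6, 6↦1]  zeros at y ∈ {0, 3}
  x = 2: [0↦5, 1↦2, 2↦5, 3↦0, 4↦1, 5↦1, 6↦0]  zeros at y ∈ {3, 6}
  x = 3: [0↦5, 1↦3, 2↦2, 3↦2, 4↦3, 5↦5, 6↦1]  zeros at y ∈ ∅
  x = 4: [0↦6, 1↦5, 2↦0, 3↦5, 4↦6, 5↦3, 6↦3]  zeros at y ∈ {2}
  x = 5: [0↦0, 1↦0, 2↦5, 3↦1, 4↦2, 5↦1, 6↦5]  zeros at y ∈ {0, 1}
  x = 6: [0↦0, 1↦1, 2↦2, 3↦3, 4↦4, 5↦5, 6↦6]  zeros at y ∈ {0}
Collecting zeros: affine points = {(0, 1), (0, 5), (1, 0), (1, 3), (2, 3), (2, 6), (4, 2), (5, 0), (5, 1), (6, 0)}.
Total count |C(F_7)_aff| = 10.


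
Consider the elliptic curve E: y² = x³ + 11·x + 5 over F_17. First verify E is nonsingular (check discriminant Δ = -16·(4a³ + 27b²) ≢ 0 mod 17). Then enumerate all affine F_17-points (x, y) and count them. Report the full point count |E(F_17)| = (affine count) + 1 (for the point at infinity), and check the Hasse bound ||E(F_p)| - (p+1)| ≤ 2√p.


Affine points = {(1, 0), (2, 1), (2, 16), (5, 7), (5, 10), (6, 7), (6, 10), (7, 0), (9, 0), (13, 4), (13, 13), (14, 8), (14, 9), (15, 3), (15, 14)}; affine count = 15; |E(F_17)| = 16.

Discriminant check: Δ ∝ 4a³ + 27b² = 4·11³ + 27·5² = 4·1331 + 27·25 ≡ 15 (mod 17). Nonzero ⇒ E is nonsingular.
For each x ∈ F_17, compute rhs = x³ + 11·x + 5 mod 17, then count y ∈ F_17 with y² ≡ rhs.
  x = 0: rhs = 5, matching y values: none (0 points).
  x = 1: rhs = 0, matching y values: 0 (1 points).
  x = 2: rhs = 1, matching y values: 1, 16 (2 points).
  x = 3: rhs = 14, matching y values: none (0 points).
  x = 4: rhs = 11, matching y values: none (0 points).
  x = 5: rhs = 15, matching y values: 7, 10 (2 points).
  x = 6: rhs = 15, matching y values: 7, 10 (2 points).
  x = 7: rhs = 0, matching y values: 0 (1 points).
  x = 8: rhs = 10, matching y values: none (0 points).
  x = 9: rhs = 0, matching y values: 0 (1 points).
  x = 10: rhs = 10, matching y values: none (0 points).
  x = 11: rhs = 12, matching y values: none (0 points).
  x = 12: rhs = 12, matching y values: none (0 points).
  x = 13: rhs = 16, matching y values: 4, 13 (2 points).
  x = 14: rhs = 13, matching y values: 8, 9 (2 points).
  x = 15: rhs = 9, matching y values: 3, 14 (2 points).
  x = 16: rhs = 10, matching y values: none (0 points).
Total affine count: 15.
Full point count |E(F_17)| = 15 + 1 = 16.
Hasse bound: |16 − (17+1)| = |-2| = 2 ≤ 2√17 ≈ 8.2462 ✓.


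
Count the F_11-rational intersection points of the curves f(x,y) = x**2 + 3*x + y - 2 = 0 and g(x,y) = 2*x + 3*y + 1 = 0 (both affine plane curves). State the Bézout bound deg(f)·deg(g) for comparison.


Common zeros: {(6, 3), (10, 4)}; count = 2; Bézout bound = 2.

deg(f) = 2, deg(g) = 1, so Bézout bound = 2.
Scan x ∈ F_11. For each x, list the y ∈ F_11 with f(x, y) ≡ 0 and those with g(x, y) ≡ 0 (mod 11); the common zeros in that column are the intersection.
  x = 0: f ≡ 0 at y ∈ {2}; g ≡ 0 at y ∈ {7}; common: ∅.
  x = 1: f ≡ 0 at y ∈ {9}; g ≡ 0 at y ∈ {10}; common: ∅.
  x = 2: f ≡ 0 at y ∈ {3}; g ≡ 0 at y ∈ {2}; common: ∅.
  x = 3: f ≡ 0 at y ∈ {6}; g ≡ 0 at y ∈ {5}; common: ∅.
  x = 4: f ≡ 0 at y ∈ {7}; g ≡ 0 at y ∈ {8}; common: ∅.
  x = 5: f ≡ 0 at y ∈ {6}; g ≡ 0 at y ∈ {0}; common: ∅.
  x = 6: f ≡ 0 at y ∈ {3}; g ≡ 0 at y ∈ {3}; common: {3}.
  x = 7: f ≡ 0 at y ∈ {9}; g ≡ 0 at y ∈ {6}; common: ∅.
  x = 8: f ≡ 0 at y ∈ {2}; g ≡ 0 at y ∈ {9}; common: ∅.
  x = 9: f ≡ 0 at y ∈ {4}; g ≡ 0 at y ∈ {1}; common: ∅.
  x = 10: f ≡ 0 at y ∈ {4}; g ≡ 0 at y ∈ {4}; common: {4}.
Collecting: common zeros = {(6, 3), (10, 4)}, so the count is 2.
Comparison with the Bézout bound: 2 ≤ 2 = deg(f)·deg(g), as expected for curves with no common component (the bound is attained).


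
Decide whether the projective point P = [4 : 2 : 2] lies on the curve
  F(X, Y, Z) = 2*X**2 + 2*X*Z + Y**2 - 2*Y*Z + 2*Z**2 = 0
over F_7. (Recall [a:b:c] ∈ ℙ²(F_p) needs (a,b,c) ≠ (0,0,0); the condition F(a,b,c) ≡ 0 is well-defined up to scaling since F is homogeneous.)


F(4,2,2) ≡ 3 (mod 7); P is NOT on the curve.

Evaluate F(4, 2, 2) term-by-term (mod 7).
  2*X**2 ↦ 2·16·1·1 = 32
  2*X*Z ↦ 2·4·1·2 = 16
  Y**2 ↦ 1·1·4·1 = 4
  -2*Y*Z ↦ -2·1·2·2 = -8
  2*Z**2 ↦ 2·1·1·4 = 8
Sum: F(4, 2, 2) = (32) + (16) + (4) + (-8) + (8) = 52.
Reducing mod 7: 52 ≡ 3 (mod 7).
Since F(a, b, c) ≡ 3 ≠ 0 (mod 7), P does NOT lie on the curve.


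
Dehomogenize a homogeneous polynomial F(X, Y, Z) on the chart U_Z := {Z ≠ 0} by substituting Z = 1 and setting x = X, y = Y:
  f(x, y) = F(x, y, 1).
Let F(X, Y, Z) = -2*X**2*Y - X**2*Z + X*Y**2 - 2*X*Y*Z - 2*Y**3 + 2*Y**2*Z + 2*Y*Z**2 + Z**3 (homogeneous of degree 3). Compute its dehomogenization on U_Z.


f(x, y) = -2*x**2*y - x**2 + x*y**2 - 2*x*y - 2*y**3 + 2*y**2 + 2*y + 1

On U_Z we set Z = 1. Each monomial c·X^i·Y^j·Z^k in F becomes c·x^i·y^j·1^k = c·x^i·y^j.
Substituting Z = 1: F(X, Y, 1) = -2*x**2*y - x**2 + x*y**2 - 2*x*y - 2*y**3 + 2*y**2 + 2*y + 1.
Note: deg(f) ≤ deg(F) = 3; strict inequality happens when F is divisible by Z (lost terms).


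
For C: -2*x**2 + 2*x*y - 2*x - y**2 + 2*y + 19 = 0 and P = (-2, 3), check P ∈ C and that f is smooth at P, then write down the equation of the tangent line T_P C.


Tangent line at P: 12*x - 8*y + 48 = 0.

Step 1: f(-2, 3) = 0, so P lies on C.
Step 2: partial derivatives
  f_x(x, y) = -4*x + 2*y - 2, f_y(x, y) = 2*x - 2*y + 2.
  f_x(P) = 12, f_y(P) = -8 (gradient nonzero, so P is smooth).
Step 3: tangent line at P: 12·(x − -2) + -8·(y − 3) = 0.
Expanding: 12*x - 8*y + 48 = 0.


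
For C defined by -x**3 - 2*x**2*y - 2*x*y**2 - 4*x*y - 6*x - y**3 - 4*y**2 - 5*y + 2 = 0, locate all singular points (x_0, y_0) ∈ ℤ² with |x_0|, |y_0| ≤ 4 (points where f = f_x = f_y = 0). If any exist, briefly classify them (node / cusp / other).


Singular points: {(2, -3)}; classification: cusp.

Compute partial derivatives:
  f_x = -3*x**2 - 4*x*y - 2*y**2 - 4*y - 6.
  f_y = -2*x**2 - 4*x*y - 4*x - 3*y**2 - 8*y - 5.
Scan x_0 ∈ {−4, ..., 4}. For each x_0, f_y(x_0, y) is a polynomial in y; find its integer roots y ∈ {−4, ..., 4}, then test f_x and f at those candidates.
  x = -4: f_y(-4, y) = -3*y**2 + 8*y - 21; no integer root y with |y| ≤ 4.
  x = -3: f_y(-3, y) = -3*y**2 + 4*y - 11; no integer root y with |y| ≤ 4.
  x = -2: f_y(-2, y) = -3*y**2 - 5; no integer root y with |y| ≤ 4.
  x = -1: f_y(-1, y) = -3*y**2 - 4*y - 3; no integer root y with |y| ≤ 4.
  x = 0: f_y(0, y) = -3*y**2 - 8*y - 5; vanishes at y ∈ {-1}. (0, -1): f_x = -4 ≠ 0.
  x = 1: f_y(1, y) = -3*y**2 - 12*y - 11; no integer root y with |y| ≤ 4.
  x = 2: f_y(2, y) = -3*y**2 - 16*y - 21; vanishes at y ∈ {-3}. (2, -3): f_x = 0, f = 0 — SINGULAR.
  x = 3: f_y(3, y) = -3*y**2 - 20*y - 35; no integer root y with |y| ≤ 4.
  x = 4: f_y(4, y) = -3*y**2 - 24*y - 53; no integer root y with |y| ≤ 4.
Only singular point on the grid: (2, -3).
Classify: substitute x = 2 + u, y = -3 + v and expand: f = -u**3 - 2*u**2*v - 2*u*v**2 - v**3 + v**2.
No constant or linear terms (consistent with a singular point). Quadratic part: v**2. Cubic part: -u**3 - 2*u**2*v - 2*u*v**2 - v**3.
The quadratic part v**2 is a perfect square, so there is a single (double) tangent line v = 0, i.e. y = -3. Restricting the cubic part to that line (v = 0) leaves -u**3 ≠ 0, so f is not divisible by v and the branch is v² ≈ u**3 to lowest order — this is a cusp.
Classification: cusp.


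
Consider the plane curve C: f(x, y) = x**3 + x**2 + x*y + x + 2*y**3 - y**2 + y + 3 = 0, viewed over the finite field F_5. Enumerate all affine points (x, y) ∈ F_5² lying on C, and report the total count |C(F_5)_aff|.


Affine F_5-points: {(0, 1), (2, 2), (3, 4)}; count = 3.

For each of the 25 pairs (x, y) ∈ F_5², evaluate f(x, y) mod 5. Record the zeros.
  x = 0: [0↦3, 1↦0, 2↦2, 3↦1, 4↦4]  zeros at y ∈ {1}
  x = 1: [0↦1, 1↦4, 2↦2, 3↦2, 4↦1]  zeros at y ∈ ∅
  x = 2: [0↦2, 1↦1, 2↦0, 3↦1, 4↦1]  zeros at y ∈ {2}
  x = 3: [0↦2, 1↦2, 2↦2, 3↦4, 4↦0]  zeros at y ∈ {4}
  x = 4: [0↦2, 1↦3, 2↦4, 3↦2, 4↦4]  zeros at y ∈ ∅
Collecting zeros: affine points = {(0, 1), (2, 2), (3, 4)}.
Total count |C(F_5)_aff| = 3.


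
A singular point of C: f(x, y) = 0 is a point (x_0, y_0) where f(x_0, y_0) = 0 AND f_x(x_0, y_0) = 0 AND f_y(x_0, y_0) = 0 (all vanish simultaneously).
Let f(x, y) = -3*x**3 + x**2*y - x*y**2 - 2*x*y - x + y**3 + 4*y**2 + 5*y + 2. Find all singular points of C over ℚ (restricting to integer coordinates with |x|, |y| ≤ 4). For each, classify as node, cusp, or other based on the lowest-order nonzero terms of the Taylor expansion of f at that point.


Singular points: {(0, -1)}; classification: node.

Compute partial derivatives:
  f_x = -9*x**2 + 2*x*y - y**2 - 2*y - 1.
  f_y = x**2 - 2*x*y - 2*x + 3*y**2 + 8*y + 5.
Scan x_0 ∈ {−4, ..., 4}. For each x_0, f_y(x_0, y) is a polynomial in y; find its integer roots y ∈ {−4, ..., 4}, then test f_x and f at those candidates.
  x = -4: f_y(-4, y) = 3*y**2 + 16*y + 29; no integer root y with |y| ≤ 4.
  x = -3: f_y(-3, y) = 3*y**2 + 14*y + 20; no integer root y with |y| ≤ 4.
  x = -2: f_y(-2, y) = 3*y**2 + 12*y + 13; no integer root y with |y| ≤ 4.
  x = -1: f_y(-1, y) = 3*y**2 + 10*y + 8; vanishes at y ∈ {-2}. (-1, -2): f_x = -6 ≠ 0.
  x = 0: f_y(0, y) = 3*y**2 + 8*y + 5; vanishes at y ∈ {-1}. (0, -1): f_x = 0, f = 0 — SINGULAR.
  x = 1: f_y(1, y) = 3*y**2 + 6*y + 4; no integer root y with |y| ≤ 4.
  x = 2: f_y(2, y) = 3*y**2 + 4*y + 5; no integer root y with |y| ≤ 4.
  x = 3: f_y(3, y) = 3*y**2 + 2*y + 8; no integer root y with |y| ≤ 4.
  x = 4: f_y(4, y) = 3*y**2 + 13; no integer root y with |y| ≤ 4.
Only singular point on the grid: (0, -1).
Classify: substitute x = 0 + u, y = -1 + v and expand: f = -3*u**3 + u**2*v - u**2 - u*v**2 + v**3 + v**2.
No constant or linear terms (consistent with a singular point). Quadratic part: -u**2 + v**2. Cubic part: -3*u**3 + u**2*v - u*v**2 + v**3.
The quadratic part v**2 - u**2 = (v − u)(v + u) splits into two distinct linear factors, so there are two distinct tangent lines y − -1 = ±(x − 0) — this is a node (ordinary double point).
Classification: node.


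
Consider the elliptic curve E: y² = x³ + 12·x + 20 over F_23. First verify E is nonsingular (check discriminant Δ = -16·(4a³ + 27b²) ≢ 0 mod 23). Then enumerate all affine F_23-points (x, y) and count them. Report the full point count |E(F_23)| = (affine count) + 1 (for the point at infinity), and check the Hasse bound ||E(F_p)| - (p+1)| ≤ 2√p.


Affine points = {(2, 11), (2, 12), (6, 3), (6, 20), (9, 11), (9, 12), (10, 6), (10, 17), (12, 11), (12, 12), (13, 2), (13, 21), (17, 10), (17, 13), (19, 0), (20, 7), (20, 16)}; affine count = 17; |E(F_23)| = 18.

Discriminant check: Δ ∝ 4a³ + 27b² = 4·12³ + 27·20² = 4·1728 + 27·400 ≡ 2 (mod 23). Nonzero ⇒ E is nonsingular.
For each x ∈ F_23, compute rhs = x³ + 12·x + 20 mod 23, then count y ∈ F_23 with y² ≡ rhs.
  x = 0: rhs = 20, matching y values: none (0 points).
  x = 1: rhs = 10, matching y values: none (0 points).
  x = 2: rhs = 6, matching y values: 11, 12 (2 points).
  x = 3: rhs = 14, matching y values: none (0 points).
  x = 4: rhs = 17, matching y values: none (0 points).
  x = 5: rhs = 21, matching y values: none (0 points).
  x = 6: rhs = 9, matching y values: 3, 20 (2 points).
  x = 7: rhs = 10, matching y values: none (0 points).
  x = 8: rhs = 7, matching y values: none (0 points).
  x = 9: rhs = 6, matching y values: 11, 12 (2 points).
  x = 10: rhs = 13, matching y values: 6, 17 (2 points).
  x = 11: rhs = 11, matching y values: none (0 points).
  x = 12: rhs = 6, matching y values: 11, 12 (2 points).
  x = 13: rhs = 4, matching y values: 2, 21 (2 points).
  x = 14: rhs = 11, matching y values: none (0 points).
  x = 15: rhs = 10, matching y values: none (0 points).
  x = 16: rhs = 7, matching y values: none (0 points).
  x = 17: rhs = 8, matching y values: 10, 13 (2 points).
  x = 18: rhs = 19, matching y values: none (0 points).
  x = 19: rhs = 0, matching y values: 0 (1 points).
  x = 20: rhs = 3, matching y values: 7, 16 (2 points).
  x = 21: rhs = 11, matching y values: none (0 points).
  x = 22: rhs = 7, matching y values: none (0 points).
Total affine count: 17.
Full point count |E(F_23)| = 17 + 1 = 18.
Hasse bound: |18 − (23+1)| = |-6| = 6 ≤ 2√23 ≈ 9.5917 ✓.


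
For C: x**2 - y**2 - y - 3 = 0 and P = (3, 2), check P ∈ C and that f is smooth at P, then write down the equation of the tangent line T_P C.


Tangent line at P: 6*x - 5*y - 8 = 0.

Step 1: f(3, 2) = 0, so P lies on C.
Step 2: partial derivatives
  f_x(x, y) = 2*x, f_y(x, y) = -2*y - 1.
  f_x(P) = 6, f_y(P) = -5 (gradient nonzero, so P is smooth).
Step 3: tangent line at P: 6·(x − 3) + -5·(y − 2) = 0.
Expanding: 6*x - 5*y - 8 = 0.


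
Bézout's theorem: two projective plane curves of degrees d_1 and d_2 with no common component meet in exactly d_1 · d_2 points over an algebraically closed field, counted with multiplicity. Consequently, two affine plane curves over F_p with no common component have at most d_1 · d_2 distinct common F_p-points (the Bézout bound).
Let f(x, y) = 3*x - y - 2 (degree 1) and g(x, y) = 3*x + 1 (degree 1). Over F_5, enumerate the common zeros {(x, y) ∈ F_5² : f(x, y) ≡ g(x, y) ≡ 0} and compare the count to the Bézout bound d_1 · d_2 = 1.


Common zeros: {(3, 2)}; count = 1; Bézout bound = 1.

deg(f) = 1, deg(g) = 1, so Bézout bound = 1.
Scan x ∈ F_5. For each x, list the y ∈ F_5 with f(x, y) ≡ 0 and those with g(x, y) ≡ 0 (mod 5); the common zeros in that column are the intersection.
  x = 0: f ≡ 0 at y ∈ {3}; g ≡ 0 at y ∈ ∅; common: ∅.
  x = 1: f ≡ 0 at y ∈ {1}; g ≡ 0 at y ∈ ∅; common: ∅.
  x = 2: f ≡ 0 at y ∈ {4}; g ≡ 0 at y ∈ ∅; common: ∅.
  x = 3: f ≡ 0 at y ∈ {2}; g ≡ 0 at y ∈ {0, 1, 2, 3, 4}; common: {2}.
  x = 4: f ≡ 0 at y ∈ {0}; g ≡ 0 at y ∈ ∅; common: ∅.
Collecting: common zeros = {(3, 2)}, so the count is 1.
Comparison with the Bézout bound: 1 ≤ 1 = deg(f)·deg(g), as expected for curves with no common component (the bound is attained).


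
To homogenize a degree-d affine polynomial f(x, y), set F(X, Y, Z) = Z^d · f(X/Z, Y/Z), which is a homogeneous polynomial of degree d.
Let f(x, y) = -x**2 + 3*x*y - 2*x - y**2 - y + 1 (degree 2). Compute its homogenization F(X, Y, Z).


F(X, Y, Z) = -X**2 + 3*X*Y - 2*X*Z - Y**2 - Y*Z + Z**2

deg(f) = 2.
Substitute x = X/Z, y = Y/Z into f, then multiply by Z^2.
  monomial -1·x^2·y^0 ↦ -1·X^2·Y^0·Z^0.
  monomial 3·x^1·y^1 ↦ 3·X^1·Y^1·Z^0.
  monomial -2·x^1·y^0 ↦ -2·X^1·Y^0·Z^1.
  monomial -1·x^0·y^2 ↦ -1·X^0·Y^2·Z^0.
  monomial -1·x^0·y^1 ↦ -1·X^0·Y^1·Z^1.
  monomial 1·x^0·y^0 ↦ 1·X^0·Y^0·Z^2.
Collecting: F(X, Y, Z) = -X**2 + 3*X*Y - 2*X*Z - Y**2 - Y*Z + Z**2.


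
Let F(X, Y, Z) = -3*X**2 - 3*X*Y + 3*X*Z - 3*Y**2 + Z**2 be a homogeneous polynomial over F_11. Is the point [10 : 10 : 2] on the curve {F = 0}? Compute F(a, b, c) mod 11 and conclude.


F(10,10,2) ≡ 0 (mod 11); P is on the curve.

Evaluate F(10, 10, 2) term-by-term (mod 11).
  -3*X**2 ↦ -3·100·1·1 = -300
  -3*X*Y ↦ -3·10·10·1 = -300
  3*X*Z ↦ 3·10·1·2 = 60
  -3*Y**2 ↦ -3·1·100·1 = -300
  Z**2 ↦ 1·1·1·4 = 4
Sum: F(10, 10, 2) = (-300) + (-300) + (60) + (-300) + (4) = -836.
Reducing mod 11: -836 ≡ 0 (mod 11).
Since F(a, b, c) ≡ 0 (mod 11), P lies on the curve.


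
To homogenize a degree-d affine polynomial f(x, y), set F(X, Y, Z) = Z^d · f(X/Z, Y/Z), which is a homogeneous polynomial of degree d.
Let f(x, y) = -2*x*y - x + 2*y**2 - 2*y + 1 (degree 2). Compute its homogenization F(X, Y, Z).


F(X, Y, Z) = -2*X*Y - X*Z + 2*Y**2 - 2*Y*Z + Z**2

deg(f) = 2.
Substitute x = X/Z, y = Y/Z into f, then multiply by Z^2.
  monomial -2·x^1·y^1 ↦ -2·X^1·Y^1·Z^0.
  monomial -1·x^1·y^0 ↦ -1·X^1·Y^0·Z^1.
  monomial 2·x^0·y^2 ↦ 2·X^0·Y^2·Z^0.
  monomial -2·x^0·y^1 ↦ -2·X^0·Y^1·Z^1.
  monomial 1·x^0·y^0 ↦ 1·X^0·Y^0·Z^2.
Collecting: F(X, Y, Z) = -2*X*Y - X*Z + 2*Y**2 - 2*Y*Z + Z**2.


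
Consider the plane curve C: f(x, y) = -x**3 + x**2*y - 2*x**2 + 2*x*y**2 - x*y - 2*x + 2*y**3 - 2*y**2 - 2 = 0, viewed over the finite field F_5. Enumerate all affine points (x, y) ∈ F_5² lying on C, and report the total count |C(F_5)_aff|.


Affine F_5-points: {(1, 1), (3, 3)}; count = 2.

For each of the 25 pairs (x, y) ∈ F_5², evaluate f(x, y) mod 5. Record the zeros.
  x = 0: [0↦3, 1↦3, 2↦1, 3↦4, 4↦4]  zeros at y ∈ ∅
  x = 1: [0↦3, 1↦0, 2↦4, 3↦2, 4↦1]  zeros at y ∈ {1}
  x = 2: [0↦3, 1↦4, 2↦1, 3↦1, 4↦1]  zeros at y ∈ ∅
  x = 3: [0↦2, 1↦4, 2↦1, 3↦0, 4↦3]  zeros at y ∈ {3}
  x = 4: [0↦4, 1↦4, 2↦3, 3↦3, 4↦1]  zeros at y ∈ ∅
Collecting zeros: affine points = {(1, 1), (3, 3)}.
Total count |C(F_5)_aff| = 2.


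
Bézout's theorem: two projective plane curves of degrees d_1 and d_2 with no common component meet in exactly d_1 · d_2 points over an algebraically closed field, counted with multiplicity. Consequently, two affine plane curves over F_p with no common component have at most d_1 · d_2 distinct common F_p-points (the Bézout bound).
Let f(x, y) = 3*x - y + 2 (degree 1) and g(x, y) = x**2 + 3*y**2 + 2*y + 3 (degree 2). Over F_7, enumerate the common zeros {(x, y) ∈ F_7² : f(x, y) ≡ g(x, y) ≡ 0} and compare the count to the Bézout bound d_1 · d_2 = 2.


Common zeros: ∅; count = 0; Bézout bound = 2.

deg(f) = 1, deg(g) = 2, so Bézout bound = 2.
Scan x ∈ F_7. For each x, list the y ∈ F_7 with f(x, y) ≡ 0 and those with g(x, y) ≡ 0 (mod 7); the common zeros in that column are the intersection.
  x = 0: f ≡ 0 at y ∈ {2}; g ≡ 0 at y ∈ ∅; common: ∅.
  x = 1: f ≡ 0 at y ∈ {5}; g ≡ 0 at y ∈ ∅; common: ∅.
  x = 2: f ≡ 0 at y ∈ {1}; g ≡ 0 at y ∈ {0, 4}; common: ∅.
  x = 3: f ≡ 0 at y ∈ {4}; g ≡ 0 at y ∈ {2}; common: ∅.
  x = 4: f ≡ 0 at y ∈ {0}; g ≡ 0 at y ∈ {2}; common: ∅.
  x = 5: f ≡ 0 at y ∈ {3}; g ≡ 0 at y ∈ {0, 4}; common: ∅.
  x = 6: f ≡ 0 at y ∈ {6}; g ≡ 0 at y ∈ ∅; common: ∅.
Collecting: common zeros = ∅, so the count is 0.
Comparison with the Bézout bound: 0 ≤ 2 = deg(f)·deg(g), as expected for curves with no common component (the affine F_7-count falls short of the bound because intersections may lie at infinity, over extension fields, or carry multiplicity).


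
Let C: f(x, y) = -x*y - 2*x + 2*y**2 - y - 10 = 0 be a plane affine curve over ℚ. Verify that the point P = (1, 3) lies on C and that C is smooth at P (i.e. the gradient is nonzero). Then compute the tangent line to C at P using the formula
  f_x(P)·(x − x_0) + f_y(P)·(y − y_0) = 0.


Tangent line at P: -5*x + 10*y - 25 = 0.

Step 1: f(1, 3) = 0, so P lies on C.
Step 2: partial derivatives
  f_x(x, y) = -y - 2, f_y(x, y) = -x + 4*y - 1.
  f_x(P) = -5, f_y(P) = 10 (gradient nonzero, so P is smooth).
Step 3: tangent line at P: -5·(x − 1) + 10·(y − 3) = 0.
Expanding: -5*x + 10*y - 25 = 0.


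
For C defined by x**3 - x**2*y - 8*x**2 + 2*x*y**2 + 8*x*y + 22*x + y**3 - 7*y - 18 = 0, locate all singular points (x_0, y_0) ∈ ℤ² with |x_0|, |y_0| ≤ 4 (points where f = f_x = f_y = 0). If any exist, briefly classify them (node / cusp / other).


Singular points: {(2, -1)}; classification: node.

Compute partial derivatives:
  f_x = 3*x**2 - 2*x*y - 16*x + 2*y**2 + 8*y + 22.
  f_y = -x**2 + 4*x*y + 8*x + 3*y**2 - 7.
Scan x_0 ∈ {−4, ..., 4}. For each x_0, f_y(x_0, y) is a polynomial in y; find its integer roots y ∈ {−4, ..., 4}, then test f_x and f at those candidates.
  x = -4: f_y(-4, y) = 3*y**2 - 16*y - 55; no integer root y with |y| ≤ 4.
  x = -3: f_y(-3, y) = 3*y**2 - 12*y - 40; no integer root y with |y| ≤ 4.
  x = -2: f_y(-2, y) = 3*y**2 - 8*y - 27; no integer root y with |y| ≤ 4.
  x = -1: f_y(-1, y) = 3*y**2 - 4*y - 16; no integer root y with |y| ≤ 4.
  x = 0: f_y(0, y) = 3*y**2 - 7; no integer root y with |y| ≤ 4.
  x = 1: f_y(1, y) = 3*y**2 + 4*y; vanishes at y ∈ {0}. (1, 0): f_x = 9 ≠ 0.
  x = 2: f_y(2, y) = 3*y**2 + 8*y + 5; vanishes at y ∈ {-1}. (2, -1): f_x = 0, f = 0 — SINGULAR.
  x = 3: f_y(3, y) = 3*y**2 + 12*y + 8; no integer root y with |y| ≤ 4.
  x = 4: f_y(4, y) = 3*y**2 + 16*y + 9; no integer root y with |y| ≤ 4.
Only singular point on the grid: (2, -1).
Classify: substitute x = 2 + u, y = -1 + v and expand: f = u**3 - u**2*v - u**2 + 2*u*v**2 + v**3 + v**2.
No constant or linear terms (consistent with a singular point). Quadratic part: -u**2 + v**2. Cubic part: u**3 - u**2*v + 2*u*v**2 + v**3.
The quadratic part v**2 - u**2 = (v − u)(v + u) splits into two distinct linear factors, so there are two distinct tangent lines y − -1 = ±(x − 2) — this is a node (ordinary double point).
Classification: node.


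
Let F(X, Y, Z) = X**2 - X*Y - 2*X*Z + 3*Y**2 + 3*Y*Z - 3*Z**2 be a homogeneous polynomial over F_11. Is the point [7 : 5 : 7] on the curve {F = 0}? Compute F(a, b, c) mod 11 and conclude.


F(7,5,7) ≡ 4 (mod 11); P is NOT on the curve.

Evaluate F(7, 5, 7) term-by-term (mod 11).
  X**2 ↦ 1·49·1·1 = 49
  -X*Y ↦ -1·7·5·1 = -35
  -2*X*Z ↦ -2·7·1·7 = -98
  3*Y**2 ↦ 3·1·25·1 = 75
  3*Y*Z ↦ 3·1·5·7 = 105
  -3*Z**2 ↦ -3·1·1·49 = -147
Sum: F(7, 5, 7) = (49) + (-35) + (-98) + (75) + (105) + (-147) = -51.
Reducing mod 11: -51 ≡ 4 (mod 11).
Since F(a, b, c) ≡ 4 ≠ 0 (mod 11), P does NOT lie on the curve.


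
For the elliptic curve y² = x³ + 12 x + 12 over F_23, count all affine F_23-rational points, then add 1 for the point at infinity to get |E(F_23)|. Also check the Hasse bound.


Affine points = {(0, 9), (0, 14), (1, 5), (1, 18), (3, 11), (3, 12), (4, 3), (4, 20), (5, 6), (5, 17), (6, 1), (6, 22), (7, 5), (7, 18), (11, 7), (11, 16), (14, 7), (14, 16), (15, 5), (15, 18), (17, 0), (20, 8), (20, 15), (21, 7), (21, 16)}; affine count = 25; |E(F_23)| = 26.

Discriminant check: Δ ∝ 4a³ + 27b² = 4·12³ + 27·12² = 4·1728 + 27·144 ≡ 13 (mod 23). Nonzero ⇒ E is nonsingular.
For each x ∈ F_23, compute rhs = x³ + 12·x + 12 mod 23, then count y ∈ F_23 with y² ≡ rhs.
  x = 0: rhs = 12, matching y values: 9, 14 (2 points).
  x = 1: rhs = 2, matching y values: 5, 18 (2 points).
  x = 2: rhs = 21, matching y values: none (0 points).
  x = 3: rhs = 6, matching y values: 11, 12 (2 points).
  x = 4: rhs = 9, matching y values: 3, 20 (2 points).
  x = 5: rhs = 13, matching y values: 6, 17 (2 points).
  x = 6: rhs = 1, matching y values: 1, 22 (2 points).
  x = 7: rhs = 2, matching y values: 5, 18 (2 points).
  x = 8: rhs = 22, matching y values: none (0 points).
  x = 9: rhs = 21, matching y values: none (0 points).
  x = 10: rhs = 5, matching y values: none (0 points).
  x = 11: rhs = 3, matching y values: 7, 16 (2 points).
  x = 12: rhs = 21, matching y values: none (0 points).
  x = 13: rhs = 19, matching y values: none (0 points).
  x = 14: rhs = 3, matching y values: 7, 16 (2 points).
  x = 15: rhs = 2, matching y values: 5, 18 (2 points).
  x = 16: rhs = 22, matching y values: none (0 points).
  x = 17: rhs = 0, matching y values: 0 (1 points).
  x = 18: rhs = 11, matching y values: none (0 points).
  x = 19: rhs = 15, matching y values: none (0 points).
  x = 20: rhs = 18, matching y values: 8, 15 (2 points).
  x = 21: rhs = 3, matching y values: 7, 16 (2 points).
  x = 22: rhs = 22, matching y values: none (0 points).
Total affine count: 25.
Full point count |E(F_23)| = 25 + 1 = 26.
Hasse bound: |26 − (23+1)| = |2| = 2 ≤ 2√23 ≈ 9.5917 ✓.


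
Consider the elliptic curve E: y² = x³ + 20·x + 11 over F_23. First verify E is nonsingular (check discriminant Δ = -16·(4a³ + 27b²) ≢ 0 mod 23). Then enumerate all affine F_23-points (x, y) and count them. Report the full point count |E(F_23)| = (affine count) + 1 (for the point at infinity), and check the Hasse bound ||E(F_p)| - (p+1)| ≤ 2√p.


Affine points = {(1, 3), (1, 20), (2, 6), (2, 17), (3, 11), (3, 12), (5, 11), (5, 12), (6, 5), (6, 18), (8, 4), (8, 19), (9, 0), (12, 1), (12, 22), (15, 11), (15, 12), (18, 4), (18, 19), (20, 4), (20, 19), (21, 3), (21, 20), (22, 6), (22, 17)}; affine count = 25; |E(F_23)| = 26.

Discriminant check: Δ ∝ 4a³ + 27b² = 4·20³ + 27·11² = 4·8000 + 27·121 ≡ 8 (mod 23). Nonzero ⇒ E is nonsingular.
For each x ∈ F_23, compute rhs = x³ + 20·x + 11 mod 23, then count y ∈ F_23 with y² ≡ rhs.
  x = 0: rhs = 11, matching y values: none (0 points).
  x = 1: rhs = 9, matching y values: 3, 20 (2 points).
  x = 2: rhs = 13, matching y values: 6, 17 (2 points).
  x = 3: rhs = 6, matching y values: 11, 12 (2 points).
  x = 4: rhs = 17, matching y values: none (0 points).
  x = 5: rhs = 6, matching y values: 11, 12 (2 points).
  x = 6: rhs = 2, matching y values: 5, 18 (2 points).
  x = 7: rhs = 11, matching y values: none (0 points).
  x = 8: rhs = 16, matching y values: 4, 19 (2 points).
  x = 9: rhs = 0, matching y values: 0 (1 points).
  x = 10: rhs = 15, matching y values: none (0 points).
  x = 11: rhs = 21, matching y values: none (0 points).
  x = 12: rhs = 1, matching y values: 1, 22 (2 points).
  x = 13: rhs = 7, matching y values: none (0 points).
  x = 14: rhs = 22, matching y values: none (0 points).
  x = 15: rhs = 6, matching y values: 11, 12 (2 points).
  x = 16: rhs = 11, matching y values: none (0 points).
  x = 17: rhs = 20, matching y values: none (0 points).
  x = 18: rhs = 16, matching y values: 4, 19 (2 points).
  x = 19: rhs = 5, matching y values: none (0 points).
  x = 20: rhs = 16, matching y values: 4, 19 (2 points).
  x = 21: rhs = 9, matching y values: 3, 20 (2 points).
  x = 22: rhs = 13, matching y values: 6, 17 (2 points).
Total affine count: 25.
Full point count |E(F_23)| = 25 + 1 = 26.
Hasse bound: |26 − (23+1)| = |2| = 2 ≤ 2√23 ≈ 9.5917 ✓.


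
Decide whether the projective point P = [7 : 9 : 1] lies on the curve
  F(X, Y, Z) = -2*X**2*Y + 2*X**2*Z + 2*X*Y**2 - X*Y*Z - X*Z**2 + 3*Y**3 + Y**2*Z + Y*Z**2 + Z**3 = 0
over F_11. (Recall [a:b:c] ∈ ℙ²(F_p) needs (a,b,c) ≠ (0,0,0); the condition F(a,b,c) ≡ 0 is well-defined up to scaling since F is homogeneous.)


F(7,9,1) ≡ 6 (mod 11); P is NOT on the curve.

Evaluate F(7, 9, 1) term-by-term (mod 11).
  -2*X**2*Y ↦ -2·49·9·1 = -882
  2*X**2*Z ↦ 2·49·1·1 = 98
  2*X*Y**2 ↦ 2·7·81·1 = 1134
  -X*Y*Z ↦ -1·7·9·1 = -63
  -X*Z**2 ↦ -1·7·1·1 = -7
  3*Y**3 ↦ 3·1·729·1 = 2187
  Y**2*Z ↦ 1·1·81·1 = 81
  Y*Z**2 ↦ 1·1·9·1 = 9
  Z**3 ↦ 1·1·1·1 = 1
Sum: F(7, 9, 1) = (-882) + (98) + (1134) + (-63) + (-7) + (2187) + (81) + (9) + (1) = 2558.
Reducing mod 11: 2558 ≡ 6 (mod 11).
Since F(a, b, c) ≡ 6 ≠ 0 (mod 11), P does NOT lie on the curve.


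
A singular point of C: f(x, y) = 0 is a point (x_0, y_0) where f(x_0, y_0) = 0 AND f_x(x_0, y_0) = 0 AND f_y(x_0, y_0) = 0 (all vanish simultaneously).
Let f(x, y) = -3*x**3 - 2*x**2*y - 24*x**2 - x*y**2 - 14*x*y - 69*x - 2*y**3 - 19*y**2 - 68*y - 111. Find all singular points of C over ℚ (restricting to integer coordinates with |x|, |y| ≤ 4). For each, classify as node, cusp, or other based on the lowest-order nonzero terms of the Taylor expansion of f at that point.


Singular points: {(-2, -3)}; classification: cusp.

Compute partial derivatives:
  f_x = -9*x**2 - 4*x*y - 48*x - y**2 - 14*y - 69.
  f_y = -2*x**2 - 2*x*y - 14*x - 6*y**2 - 38*y - 68.
Scan x_0 ∈ {−4, ..., 4}. For each x_0, f_y(x_0, y) is a polynomial in y; find its integer roots y ∈ {−4, ..., 4}, then test f_x and f at those candidates.
  x = -4: f_y(-4, y) = -6*y**2 - 30*y - 44; no integer root y with |y| ≤ 4.
  x = -3: f_y(-3, y) = -6*y**2 - 32*y - 44; no integer root y with |y| ≤ 4.
  x = -2: f_y(-2, y) = -6*y**2 - 34*y - 48; vanishes at y ∈ {-3}. (-2, -3): f_x = 0, f = 0 — SINGULAR.
  x = -1: f_y(-1, y) = -6*y**2 - 36*y - 56; no integer root y with |y| ≤ 4.
  x = 0: f_y(0, y) = -6*y**2 - 38*y - 68; no integer root y with |y| ≤ 4.
  x = 1: f_y(1, y) = -6*y**2 - 40*y - 84; no integer root y with |y| ≤ 4.
  x = 2: f_y(2, y) = -6*y**2 - 42*y - 104; no integer root y with |y| ≤ 4.
  x = 3: f_y(3, y) = -6*y**2 - 44*y - 128; no integer root y with |y| ≤ 4.
  x = 4: f_y(4, y) = -6*y**2 - 46*y - 156; no integer root y with |y| ≤ 4.
Only singular point on the grid: (-2, -3).
Classify: substitute x = -2 + u, y = -3 + v and expand: f = -3*u**3 - 2*u**2*v - u*v**2 - 2*v**3 + v**2.
No constant or linear terms (consistent with a singular point). Quadratic part: v**2. Cubic part: -3*u**3 - 2*u**2*v - u*v**2 - 2*v**3.
The quadratic part v**2 is a perfect square, so there is a single (double) tangent line v = 0, i.e. y = -3. Restricting the cubic part to that line (v = 0) leaves -3*u**3 ≠ 0, so f is not divisible by v and the branch is v² ≈ 3*u**3 to lowest order — this is a cusp.
Classification: cusp.


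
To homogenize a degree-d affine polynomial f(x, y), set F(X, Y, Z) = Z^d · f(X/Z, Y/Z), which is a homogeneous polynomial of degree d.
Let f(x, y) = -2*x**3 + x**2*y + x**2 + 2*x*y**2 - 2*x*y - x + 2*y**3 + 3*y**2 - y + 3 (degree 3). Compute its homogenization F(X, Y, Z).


F(X, Y, Z) = -2*X**3 + X**2*Y + X**2*Z + 2*X*Y**2 - 2*X*Y*Z - X*Z**2 + 2*Y**3 + 3*Y**2*Z - Y*Z**2 + 3*Z**3

deg(f) = 3.
Substitute x = X/Z, y = Y/Z into f, then multiply by Z^3.
  monomial -2·x^3·y^0 ↦ -2·X^3·Y^0·Z^0.
  monomial 1·x^2·y^1 ↦ 1·X^2·Y^1·Z^0.
  monomial 1·x^2·y^0 ↦ 1·X^2·Y^0·Z^1.
  monomial 2·x^1·y^2 ↦ 2·X^1·Y^2·Z^0.
  monomial -2·x^1·y^1 ↦ -2·X^1·Y^1·Z^1.
  monomial -1·x^1·y^0 ↦ -1·X^1·Y^0·Z^2.
  monomial 2·x^0·y^3 ↦ 2·X^0·Y^3·Z^0.
  monomial 3·x^0·y^2 ↦ 3·X^0·Y^2·Z^1.
  monomial -1·x^0·y^1 ↦ -1·X^0·Y^1·Z^2.
  monomial 3·x^0·y^0 ↦ 3·X^0·Y^0·Z^3.
Collecting: F(X, Y, Z) = -2*X**3 + X**2*Y + X**2*Z + 2*X*Y**2 - 2*X*Y*Z - X*Z**2 + 2*Y**3 + 3*Y**2*Z - Y*Z**2 + 3*Z**3.


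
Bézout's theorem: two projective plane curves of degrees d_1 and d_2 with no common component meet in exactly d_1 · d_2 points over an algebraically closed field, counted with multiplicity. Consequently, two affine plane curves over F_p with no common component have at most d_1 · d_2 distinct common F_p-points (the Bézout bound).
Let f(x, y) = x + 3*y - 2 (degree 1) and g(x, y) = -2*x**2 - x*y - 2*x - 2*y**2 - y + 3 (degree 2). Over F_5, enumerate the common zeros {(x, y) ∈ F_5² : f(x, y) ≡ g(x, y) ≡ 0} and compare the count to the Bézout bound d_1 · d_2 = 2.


Common zeros: ∅; count = 0; Bézout bound = 2.

deg(f) = 1, deg(g) = 2, so Bézout bound = 2.
Scan x ∈ F_5. For each x, list the y ∈ F_5 with f(x, y) ≡ 0 and those with g(x, y) ≡ 0 (mod 5); the common zeros in that column are the intersection.
  x = 0: f ≡ 0 at y ∈ {4}; g ≡ 0 at y ∈ {1}; common: ∅.
  x = 1: f ≡ 0 at y ∈ {2}; g ≡ 0 at y ∈ {1, 3}; common: ∅.
  x = 2: f ≡ 0 at y ∈ {0}; g ≡ 0 at y ∈ ∅; common: ∅.
  x = 3: f ≡ 0 at y ∈ {3}; g ≡ 0 at y ∈ ∅; common: ∅.
  x = 4: f ≡ 0 at y ∈ {1}; g ≡ 0 at y ∈ {2, 3}; common: ∅.
Collecting: common zeros = ∅, so the count is 0.
Comparison with the Bézout bound: 0 ≤ 2 = deg(f)·deg(g), as expected for curves with no common component (the affine F_5-count falls short of the bound because intersections may lie at infinity, over extension fields, or carry multiplicity).


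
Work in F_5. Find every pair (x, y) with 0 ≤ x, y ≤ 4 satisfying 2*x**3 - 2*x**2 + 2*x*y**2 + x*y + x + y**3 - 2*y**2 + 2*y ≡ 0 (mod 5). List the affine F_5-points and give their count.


Affine F_5-points: {(0, 0), (0, 3), (0, 4), (1, 1), (1, 2), (2, 0), (4, 0)}; count = 7.

For each of the 25 pairs (x, y) ∈ F_5², evaluate f(x, y) mod 5. Record the zeros.
  x = 0: [0↦0, 1↦1, 2↦4, 3↦0, 4↦0]  zeros at y ∈ {0, 3, 4}
  x = 1: [0↦1, 1↦0, 2↦0, 3↦2, 4↦2]  zeros at y ∈ {1, 2}
  x = 2: [0↦0, 1↦2, 2↦4, 3↦2, 4↦2]  zeros at y ∈ {0}
  x = 3: [0↦4, 1↦4, 2↦3, 3↦2, 4↦2]  zeros at y ∈ ∅
  x = 4: [0↦0, 1↦3, 2↦4, 3↦4, 4↦4]  zeros at y ∈ {0}
Collecting zeros: affine points = {(0, 0), (0, 3), (0, 4), (1, 1), (1, 2), (2, 0), (4, 0)}.
Total count |C(F_5)_aff| = 7.


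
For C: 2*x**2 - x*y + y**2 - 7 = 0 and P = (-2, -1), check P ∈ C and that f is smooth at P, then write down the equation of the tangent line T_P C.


Tangent line at P: -7*x - 14 = 0.

Step 1: f(-2, -1) = 0, so P lies on C.
Step 2: partial derivatives
  f_x(x, y) = 4*x - y, f_y(x, y) = -x + 2*y.
  f_x(P) = -7, f_y(P) = 0 (gradient nonzero, so P is smooth).
Step 3: tangent line at P: -7·(x − -2) + 0·(y − -1) = 0.
Expanding: -7*x - 14 = 0.


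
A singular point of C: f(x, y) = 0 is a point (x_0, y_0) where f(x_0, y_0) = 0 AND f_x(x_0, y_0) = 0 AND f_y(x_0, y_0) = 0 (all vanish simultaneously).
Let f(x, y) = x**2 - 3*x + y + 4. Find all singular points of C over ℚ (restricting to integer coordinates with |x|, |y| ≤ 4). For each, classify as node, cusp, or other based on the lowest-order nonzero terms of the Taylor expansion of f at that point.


No singular points in the scanned grid; C is smooth there.

Compute partial derivatives:
  f_x = 2*x - 3.
  f_y = 1.
f_y = 1 is a nonzero constant, so f_y never vanishes: no point (x, y) can satisfy f = f_x = f_y = 0. In particular no (x, y) ∈ {−4, ..., 4}² is singular; the curve is smooth.


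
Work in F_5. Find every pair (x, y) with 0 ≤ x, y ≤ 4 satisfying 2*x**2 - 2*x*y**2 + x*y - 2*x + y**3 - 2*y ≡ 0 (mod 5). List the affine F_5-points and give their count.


Affine F_5-points: {(0, 0), (1, 0), (2, 3), (4, 3)}; count = 4.

For each of the 25 pairs (x, y) ∈ F_5², evaluate f(x, y) mod 5. Record the zeros.
  x = 0: [0↦0, 1↦4, 2↦4, 3↦1, 4↦1]  zeros at y ∈ {0}
  x = 1: [0↦0, 1↦3, 2↦3, 3↦1, 4↦3]  zeros at y ∈ {0}
  x = 2: [0↦4, 1↦1, 2↦1, 3↦0, 4↦4]  zeros at y ∈ {3}
  x = 3: [0↦2, 1↦3, 2↦3, 3↦3, 4↦4]  zeros at y ∈ ∅
  x = 4: [0↦4, 1↦4, 2↦4, 3↦0, 4↦3]  zeros at y ∈ {3}
Collecting zeros: affine points = {(0, 0), (1, 0), (2, 3), (4, 3)}.
Total count |C(F_5)_aff| = 4.


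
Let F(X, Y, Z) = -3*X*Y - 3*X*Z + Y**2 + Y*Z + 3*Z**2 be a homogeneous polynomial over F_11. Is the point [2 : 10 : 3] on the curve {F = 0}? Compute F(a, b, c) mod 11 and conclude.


F(2,10,3) ≡ 2 (mod 11); P is NOT on the curve.

Evaluate F(2, 10, 3) term-by-term (mod 11).
  -3*X*Y ↦ -3·2·10·1 = -60
  -3*X*Z ↦ -3·2·1·3 = -18
  Y**2 ↦ 1·1·100·1 = 100
  Y*Z ↦ 1·1·10·3 = 30
  3*Z**2 ↦ 3·1·1·9 = 27
Sum: F(2, 10, 3) = (-60) + (-18) + (100) + (30) + (27) = 79.
Reducing mod 11: 79 ≡ 2 (mod 11).
Since F(a, b, c) ≡ 2 ≠ 0 (mod 11), P does NOT lie on the curve.


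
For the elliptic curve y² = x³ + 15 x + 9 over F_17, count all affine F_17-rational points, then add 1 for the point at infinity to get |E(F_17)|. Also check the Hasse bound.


Affine points = {(0, 3), (0, 14), (1, 5), (1, 12), (2, 8), (2, 9), (3, 8), (3, 9), (6, 3), (6, 14), (7, 7), (7, 10), (11, 3), (11, 14), (12, 8), (12, 9), (13, 2), (13, 15)}; affine count = 18; |E(F_17)| = 19.

Discriminant check: Δ ∝ 4a³ + 27b² = 4·15³ + 27·9² = 4·3375 + 27·81 ≡ 13 (mod 17). Nonzero ⇒ E is nonsingular.
For each x ∈ F_17, compute rhs = x³ + 15·x + 9 mod 17, then count y ∈ F_17 with y² ≡ rhs.
  x = 0: rhs = 9, matching y values: 3, 14 (2 points).
  x = 1: rhs = 8, matching y values: 5, 12 (2 points).
  x = 2: rhs = 13, matching y values: 8, 9 (2 points).
  x = 3: rhs = 13, matching y values: 8, 9 (2 points).
  x = 4: rhs = 14, matching y values: none (0 points).
  x = 5: rhs = 5, matching y values: none (0 points).
  x = 6: rhs = 9, matching y values: 3, 14 (2 points).
  x = 7: rhs = 15, matching y values: 7, 10 (2 points).
  x = 8: rhs = 12, matching y values: none (0 points).
  x = 9: rhs = 6, matching y values: none (0 points).
  x = 10: rhs = 3, matching y values: none (0 points).
  x = 11: rhs = 9, matching y values: 3, 14 (2 points).
  x = 12: rhs = 13, matching y values: 8, 9 (2 points).
  x = 13: rhs = 4, matching y values: 2, 15 (2 points).
  x = 14: rhs = 5, matching y values: none (0 points).
  x = 15: rhs = 5, matching y values: none (0 points).
  x = 16: rhs = 10, matching y values: none (0 points).
Total affine count: 18.
Full point count |E(F_17)| = 18 + 1 = 19.
Hasse bound: |19 − (17+1)| = |1| = 1 ≤ 2√17 ≈ 8.2462 ✓.


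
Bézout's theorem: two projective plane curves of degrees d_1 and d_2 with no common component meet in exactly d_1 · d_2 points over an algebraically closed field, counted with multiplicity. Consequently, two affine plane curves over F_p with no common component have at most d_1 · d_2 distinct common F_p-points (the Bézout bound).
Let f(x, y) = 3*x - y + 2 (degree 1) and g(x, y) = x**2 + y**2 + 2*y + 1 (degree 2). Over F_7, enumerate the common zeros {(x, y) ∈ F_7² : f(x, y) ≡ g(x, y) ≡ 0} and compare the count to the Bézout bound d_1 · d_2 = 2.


Common zeros: ∅; count = 0; Bézout bound = 2.

deg(f) = 1, deg(g) = 2, so Bézout bound = 2.
Scan x ∈ F_7. For each x, list the y ∈ F_7 with f(x, y) ≡ 0 and those with g(x, y) ≡ 0 (mod 7); the common zeros in that column are the intersection.
  x = 0: f ≡ 0 at y ∈ {2}; g ≡ 0 at y ∈ {6}; common: ∅.
  x = 1: f ≡ 0 at y ∈ {5}; g ≡ 0 at y ∈ ∅; common: ∅.
  x = 2: f ≡ 0 at y ∈ {1}; g ≡ 0 at y ∈ ∅; common: ∅.
  x = 3: f ≡ 0 at y ∈ {4}; g ≡ 0 at y ∈ ∅; common: ∅.
  x = 4: f ≡ 0 at y ∈ {0}; g ≡ 0 at y ∈ ∅; common: ∅.
  x = 5: f ≡ 0 at y ∈ {3}; g ≡ 0 at y ∈ ∅; common: ∅.
  x = 6: f ≡ 0 at y ∈ {6}; g ≡ 0 at y ∈ ∅; common: ∅.
Collecting: common zeros = ∅, so the count is 0.
Comparison with the Bézout bound: 0 ≤ 2 = deg(f)·deg(g), as expected for curves with no common component (the affine F_7-count falls short of the bound because intersections may lie at infinity, over extension fields, or carry multiplicity).


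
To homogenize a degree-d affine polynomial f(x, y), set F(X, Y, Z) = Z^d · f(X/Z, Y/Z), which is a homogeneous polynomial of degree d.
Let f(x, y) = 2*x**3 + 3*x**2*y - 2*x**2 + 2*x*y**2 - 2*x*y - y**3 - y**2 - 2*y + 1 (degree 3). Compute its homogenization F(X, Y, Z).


F(X, Y, Z) = 2*X**3 + 3*X**2*Y - 2*X**2*Z + 2*X*Y**2 - 2*X*Y*Z - Y**3 - Y**2*Z - 2*Y*Z**2 + Z**3

deg(f) = 3.
Substitute x = X/Z, y = Y/Z into f, then multiply by Z^3.
  monomial 2·x^3·y^0 ↦ 2·X^3·Y^0·Z^0.
  monomial 3·x^2·y^1 ↦ 3·X^2·Y^1·Z^0.
  monomial -2·x^2·y^0 ↦ -2·X^2·Y^0·Z^1.
  monomial 2·x^1·y^2 ↦ 2·X^1·Y^2·Z^0.
  monomial -2·x^1·y^1 ↦ -2·X^1·Y^1·Z^1.
  monomial -1·x^0·y^3 ↦ -1·X^0·Y^3·Z^0.
  monomial -1·x^0·y^2 ↦ -1·X^0·Y^2·Z^1.
  monomial -2·x^0·y^1 ↦ -2·X^0·Y^1·Z^2.
  monomial 1·x^0·y^0 ↦ 1·X^0·Y^0·Z^3.
Collecting: F(X, Y, Z) = 2*X**3 + 3*X**2*Y - 2*X**2*Z + 2*X*Y**2 - 2*X*Y*Z - Y**3 - Y**2*Z - 2*Y*Z**2 + Z**3.
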